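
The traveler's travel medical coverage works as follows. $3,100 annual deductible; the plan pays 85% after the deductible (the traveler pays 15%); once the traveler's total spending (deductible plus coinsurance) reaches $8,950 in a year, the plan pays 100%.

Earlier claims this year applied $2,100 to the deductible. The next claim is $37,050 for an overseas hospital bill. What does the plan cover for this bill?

$30,642.50

Remaining deductible: $3,100 − $2,100 = $1,000.
That leaves $37,050 − $1,000 = $36,050 for coinsurance.
Traveler's 15% share of $36,050 is $5,407.50.
So the traveler owes $1,000 + $5,407.50 = $6,407.50 before any cap.
Year-to-date out-of-pocket becomes $2,100 + $6,407.50 = $8,507.50, still under the $8,950 maximum, so no cap applies.
The insurer covers the remainder: $37,050 − $6,407.50 = $30,642.50.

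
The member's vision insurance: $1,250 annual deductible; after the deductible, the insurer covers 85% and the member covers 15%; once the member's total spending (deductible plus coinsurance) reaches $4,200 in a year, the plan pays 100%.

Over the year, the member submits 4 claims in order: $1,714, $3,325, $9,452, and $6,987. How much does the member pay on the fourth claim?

Claim 1 — $1,714: deductible takes $1,250, $464 remains; 15% of $464 = $69.60. Member pays $1,319.60; OOP now $1,319.60.
Claim 2 — $3,325: deductible already satisfied, so member's share is 15% × $3,325 = $498.75. Member pays $498.75; OOP now $1,818.35.
Claim 3 — $9,452: deductible met; 15% of $9,452 = $1,417.80. Cost to member: $1,417.80. OOP to date $3,236.15.
Claim 4 — $6,987: deductible met; 15% of $6,987 = $1,048.05. That would push OOP to $4,284.20, over the $4,200 cap, so member pays $4,200 − $3,236.15 = $963.85.

$963.85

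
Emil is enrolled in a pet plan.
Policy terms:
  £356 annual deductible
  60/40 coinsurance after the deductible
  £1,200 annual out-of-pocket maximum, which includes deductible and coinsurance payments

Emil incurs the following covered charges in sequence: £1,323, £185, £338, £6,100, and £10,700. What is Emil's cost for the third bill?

£135.20

Bill 1, £1,323: £356 to deductible, leaving £967; owner's 40% is £386.80. Owner owes £742.80 (running OOP £742.80).
Bill 2, £185: 40% coinsurance on £185 = £74. Owner owes £74 (running OOP £816.80).
Bill 3, £338: deductible met; 40% of £338 = £135.20. Owner pays £135.20; OOP now £952.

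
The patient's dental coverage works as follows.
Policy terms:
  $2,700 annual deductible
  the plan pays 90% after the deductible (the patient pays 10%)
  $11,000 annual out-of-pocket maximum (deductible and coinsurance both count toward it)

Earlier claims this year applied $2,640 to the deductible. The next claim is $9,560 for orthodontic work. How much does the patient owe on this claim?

$2,640 of the $2,700 deductible is already met, leaving $60.
That leaves $9,560 − $60 = $9,500 for coinsurance.
Coinsurance: $9,500 × 10% = $950.
Patient responsibility before any cap: $60 + $950 = $1,010.
Year-to-date out-of-pocket becomes $2,640 + $1,010 = $3,650, still under the $11,000 maximum, so no cap applies.

$1,010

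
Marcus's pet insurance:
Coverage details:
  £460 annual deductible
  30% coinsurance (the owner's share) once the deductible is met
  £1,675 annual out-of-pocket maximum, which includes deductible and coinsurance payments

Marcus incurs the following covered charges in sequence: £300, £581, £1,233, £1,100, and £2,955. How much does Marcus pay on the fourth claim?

£330

Claim 1 (£300): entire amount goes to the deductible. Owner pays £300; OOP now £300.
Claim 2 (£581): £160 finishes the deductible; £421 goes to coinsurance; coinsurance £421 × 30% = £126.30. Cost to owner: £286.30. OOP to date £586.30.
Claim 3 (£1,233): 30% coinsurance on £1,233 = £369.90. Owner owes £369.90 (running OOP £956.20).
Claim 4 (£1,100): deductible met; 30% of £1,100 = £330. Owner pays £330; OOP now £1,286.20.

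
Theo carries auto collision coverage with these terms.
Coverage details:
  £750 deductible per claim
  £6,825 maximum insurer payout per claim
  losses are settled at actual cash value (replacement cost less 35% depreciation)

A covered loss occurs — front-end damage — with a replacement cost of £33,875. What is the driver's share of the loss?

£27,050

Actual cash value after 35% depreciation: £33,875 × 65% = £22,018.75.
Less the £750 deductible: £22,018.75 − £750 = £21,268.75.
£21,268.75 exceeds the £6,825 limit, so the insurer pays the limit: £6,825.
The driver bears the rest of the original loss: £33,875 − £6,825 = £27,050.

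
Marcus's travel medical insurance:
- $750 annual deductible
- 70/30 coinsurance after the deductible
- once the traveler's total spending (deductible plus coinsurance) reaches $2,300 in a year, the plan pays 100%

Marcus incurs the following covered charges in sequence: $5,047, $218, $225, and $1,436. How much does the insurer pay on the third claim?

Claim 1 — $5,047: deductible takes $750, $4,297 remains; 30% of $4,297 = $1,289.10. Traveler owes $2,039.10 (running OOP $2,039.10). Plan pays $5,047 − $2,039.10 = $3,007.90.
Claim 2 — $218: deductible met; 30% of $218 = $65.40. Traveler owes $65.40 (running OOP $2,104.50). Insurer: $218 − $65.40 = $152.60.
Claim 3 — $225: deductible met; 30% of $225 = $67.50. Traveler owes $67.50 (running OOP $2,172). Insurer: $225 − $67.50 = $157.50.

$157.50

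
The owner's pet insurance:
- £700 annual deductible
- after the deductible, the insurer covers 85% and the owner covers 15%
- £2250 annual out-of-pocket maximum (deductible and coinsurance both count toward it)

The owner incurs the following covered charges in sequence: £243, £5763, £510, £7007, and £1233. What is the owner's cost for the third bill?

Claim 1 (£243): entire amount goes to the deductible. Cost to owner: £243. OOP to date £243.
Claim 2 (£5763): deductible takes £457, £5306 remains; 15% of £5306 = £795.90. Owner pays £1252.90; OOP now £1495.90.
Claim 3 (£510): deductible already satisfied, so owner's share is 15% × £510 = £76.50. Owner owes £76.50 (running OOP £1572.40).

£76.50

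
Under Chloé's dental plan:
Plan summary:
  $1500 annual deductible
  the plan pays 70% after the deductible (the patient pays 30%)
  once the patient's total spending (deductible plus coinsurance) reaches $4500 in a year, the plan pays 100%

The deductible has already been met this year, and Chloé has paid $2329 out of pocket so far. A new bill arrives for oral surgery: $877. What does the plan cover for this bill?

$613.90

The deductible is already satisfied, so the full bill goes to coinsurance.
Patient's 30% share of $877 is $263.10.
Total out-of-pocket so far would be $2329 + $263.10 = $2592.10, below the $4500 cap — no reduction.
Insurer pays the balance: $877 − $263.10 = $613.90.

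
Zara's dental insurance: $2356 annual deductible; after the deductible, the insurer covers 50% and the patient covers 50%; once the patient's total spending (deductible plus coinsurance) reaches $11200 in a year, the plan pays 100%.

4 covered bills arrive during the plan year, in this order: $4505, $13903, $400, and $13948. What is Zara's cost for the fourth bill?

$618

Bill 1, $4505: deductible takes $2356, $2149 remains; patient's 50% is $1074.50. Patient owes $3430.50 (running OOP $3430.50).
Bill 2, $13903: deductible already satisfied, so patient's share is 50% × $13903 = $6951.50. Patient pays $6951.50; OOP now $10382.
Bill 3, $400: 50% coinsurance on $400 = $200. Patient pays $200; OOP now $10582.
Bill 4, $13948: 50% coinsurance on $13948 = $6974. That would push OOP to $17556, over the $11200 cap, so patient pays $11200 − $10582 = $618.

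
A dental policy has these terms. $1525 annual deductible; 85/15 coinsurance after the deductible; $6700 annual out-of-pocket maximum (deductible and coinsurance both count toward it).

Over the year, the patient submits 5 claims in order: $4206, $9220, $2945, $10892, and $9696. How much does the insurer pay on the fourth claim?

$9258.20

Bill 1, $4206: $1525 finishes the deductible; $2681 goes to coinsurance; 15% of $2681 = $402.15. Patient owes $1927.15 (running OOP $1927.15). Insurer: $4206 − $1927.15 = $2278.85.
Bill 2, $9220: deductible already satisfied, so patient's share is 15% × $9220 = $1383. Cost to patient: $1383. OOP to date $3310.15. Plan pays $9220 − $1383 = $7837.
Bill 3, $2945: deductible met; 15% of $2945 = $441.75. Patient owes $441.75 (running OOP $3751.90). Insurer: $2945 − $441.75 = $2503.25.
Bill 4, $10892: 15% coinsurance on $10892 = $1633.80. Patient owes $1633.80 (running OOP $5385.70). Plan pays $10892 − $1633.80 = $9258.20.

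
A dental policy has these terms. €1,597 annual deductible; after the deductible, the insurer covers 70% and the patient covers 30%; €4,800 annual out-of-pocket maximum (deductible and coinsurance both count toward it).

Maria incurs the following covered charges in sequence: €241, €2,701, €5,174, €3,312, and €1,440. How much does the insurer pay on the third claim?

Claim 1 — €241: entire amount goes to the deductible. Patient pays €241; OOP now €241. Plan pays €241 − €241 = €0.
Claim 2 — €2,701: deductible takes €1,356, €1,345 remains; 30% of €1,345 = €403.50. Cost to patient: €1,759.50. OOP to date €2,000.50. Insurer: €2,701 − €1,759.50 = €941.50.
Claim 3 — €5,174: deductible met; 30% of €5,174 = €1,552.20. Patient owes €1,552.20 (running OOP €3,552.70). Insurer: €5,174 − €1,552.20 = €3,621.80.

€3,621.80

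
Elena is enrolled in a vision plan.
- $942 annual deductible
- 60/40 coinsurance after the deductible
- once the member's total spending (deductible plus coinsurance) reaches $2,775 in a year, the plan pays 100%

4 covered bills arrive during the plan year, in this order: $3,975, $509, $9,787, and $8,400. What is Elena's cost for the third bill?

$416.20

Claim 1 — $3,975: deductible takes $942, $3,033 remains; coinsurance $3,033 × 40% = $1,213.20. Cost to member: $2,155.20. OOP to date $2,155.20.
Claim 2 — $509: 40% coinsurance on $509 = $203.60. Cost to member: $203.60. OOP to date $2,358.80.
Claim 3 — $9,787: deductible met; 40% of $9,787 = $3,914.80. Adding that to $2,358.80 gives $6,273.60, past the $2,775 cap; member pays only $2,775 − $2,358.80 = $416.20.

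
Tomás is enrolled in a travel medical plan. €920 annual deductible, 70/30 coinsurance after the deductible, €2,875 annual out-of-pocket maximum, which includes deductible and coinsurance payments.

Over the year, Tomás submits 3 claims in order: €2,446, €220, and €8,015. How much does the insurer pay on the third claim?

€6,583.80

Claim 1 — €2,446: €920 finishes the deductible; €1,526 goes to coinsurance; 30% of €1,526 = €457.80. Cost to traveler: €1,377.80. OOP to date €1,377.80. Insurer: €2,446 − €1,377.80 = €1,068.20.
Claim 2 — €220: 30% coinsurance on €220 = €66. Cost to traveler: €66. OOP to date €1,443.80. Plan pays €220 − €66 = €154.
Claim 3 — €8,015: deductible met; 30% of €8,015 = €2,404.50. OOP would hit €3,848.30 > €2,875, so the cap limits the traveler to €2,875 − €1,443.80 = €1,431.20. Plan pays €8,015 − €1,431.20 = €6,583.80.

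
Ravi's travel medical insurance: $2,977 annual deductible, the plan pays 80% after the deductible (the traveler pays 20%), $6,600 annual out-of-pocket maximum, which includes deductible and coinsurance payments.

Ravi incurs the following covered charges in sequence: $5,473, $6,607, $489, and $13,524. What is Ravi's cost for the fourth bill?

$1,704.60

Claim 1 ($5,473): $2,977 to deductible, leaving $2,496; traveler's 20% is $499.20. Cost to traveler: $3,476.20. OOP to date $3,476.20.
Claim 2 ($6,607): deductible already satisfied, so traveler's share is 20% × $6,607 = $1,321.40. Cost to traveler: $1,321.40. OOP to date $4,797.60.
Claim 3 ($489): 20% coinsurance on $489 = $97.80. Traveler pays $97.80; OOP now $4,895.40.
Claim 4 ($13,524): deductible met; 20% of $13,524 = $2,704.80. That would push OOP to $7,600.20, over the $6,600 cap, so traveler pays $6,600 − $4,895.40 = $1,704.60.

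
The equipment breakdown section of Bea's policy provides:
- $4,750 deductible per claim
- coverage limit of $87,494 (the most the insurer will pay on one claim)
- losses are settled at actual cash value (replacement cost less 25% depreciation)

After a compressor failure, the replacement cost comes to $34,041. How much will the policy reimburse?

Actual cash value after 25% depreciation: $34,041 × 75% = $25,530.75.
After the deductible, $25,530.75 − $4,750 = $20,780.75 remains.
$20,780.75 ≤ $87,494, so the limit doesn't bind; insurer pays $20,780.75.

$20,780.75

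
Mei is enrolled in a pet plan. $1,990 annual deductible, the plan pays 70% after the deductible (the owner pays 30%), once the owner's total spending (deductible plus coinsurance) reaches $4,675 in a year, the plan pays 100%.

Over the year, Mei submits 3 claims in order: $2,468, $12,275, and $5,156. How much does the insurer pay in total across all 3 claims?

$15,224

Claim 1 — $2,468: deductible takes $1,990, $478 remains; owner's 30% is $143.40. Cost to owner: $2,133.40. OOP to date $2,133.40. Insurer: $2,468 − $2,133.40 = $334.60.
Claim 2 — $12,275: deductible already satisfied, so owner's share is 30% × $12,275 = $3,682.50. OOP would hit $5,815.90 > $4,675, so the cap limits the owner to $4,675 − $2,133.40 = $2,541.60. Insurer: $12,275 − $2,541.60 = $9,733.40.
Claim 3 — $5,156: 30% coinsurance on $5,156 = $1,546.80. Adding that to $4,675 gives $6,221.80, past the $4,675 cap; owner pays only $4,675 − $4,675 = $0. Plan pays $5,156 − $0 = $5,156.
Insurer total: $334.60 + $9,733.40 + $5,156 = $15,224.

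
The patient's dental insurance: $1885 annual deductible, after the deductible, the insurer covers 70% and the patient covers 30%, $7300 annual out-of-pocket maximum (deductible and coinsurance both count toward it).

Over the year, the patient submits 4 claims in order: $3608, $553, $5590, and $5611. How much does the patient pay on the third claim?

$1677

Bill 1, $3608: $1885 finishes the deductible; $1723 goes to coinsurance; patient's 30% is $516.90. Patient pays $2401.90; OOP now $2401.90.
Bill 2, $553: deductible met; 30% of $553 = $165.90. Patient pays $165.90; OOP now $2567.80.
Bill 3, $5590: deductible met; 30% of $5590 = $1677. Cost to patient: $1677. OOP to date $4244.80.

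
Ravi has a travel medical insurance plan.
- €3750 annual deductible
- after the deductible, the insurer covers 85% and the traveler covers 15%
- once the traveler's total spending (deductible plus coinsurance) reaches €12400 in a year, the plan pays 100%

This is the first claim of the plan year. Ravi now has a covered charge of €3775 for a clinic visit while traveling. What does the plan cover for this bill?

Nothing has been paid toward the €3750 deductible, so the first €3750 of this charge is applied there.
After the €3750 deductible portion, €3775 − €3750 = €25 is subject to coinsurance.
Traveler's 15% share of €25 is €3.75.
So the traveler owes €3750 + €3.75 = €3753.75 before any cap.
Year-to-date out-of-pocket becomes €0 + €3753.75 = €3753.75, still under the €12400 maximum, so no cap applies.
The insurer covers the remainder: €3775 − €3753.75 = €21.25.

€21.25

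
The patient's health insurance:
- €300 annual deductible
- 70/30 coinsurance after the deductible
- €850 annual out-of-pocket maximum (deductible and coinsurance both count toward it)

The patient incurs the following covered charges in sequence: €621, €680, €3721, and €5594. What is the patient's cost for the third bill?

Claim 1 — €621: deductible takes €300, €321 remains; 30% of €321 = €96.30. Patient pays €396.30; OOP now €396.30.
Claim 2 — €680: deductible met; 30% of €680 = €204. Cost to patient: €204. OOP to date €600.30.
Claim 3 — €3721: deductible met; 30% of €3721 = €1116.30. OOP would hit €1716.60 > €850, so the cap limits the patient to €850 − €600.30 = €249.70.

€249.70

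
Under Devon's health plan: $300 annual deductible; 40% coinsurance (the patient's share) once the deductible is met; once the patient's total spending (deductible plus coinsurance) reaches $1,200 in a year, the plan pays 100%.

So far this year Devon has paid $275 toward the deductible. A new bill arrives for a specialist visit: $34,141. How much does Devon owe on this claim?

$925

Remaining deductible: $300 − $275 = $25.
That leaves $34,141 − $25 = $34,116 for coinsurance.
40% of $34,116 = $13,646.40 falls to the patient.
So the patient owes $25 + $13,646.40 = $13,671.40 before any cap.
That would bring total out-of-pocket to $13,946.40, past the $1,200 cap. The patient is capped at $1,200 − $275 = $925 on this claim.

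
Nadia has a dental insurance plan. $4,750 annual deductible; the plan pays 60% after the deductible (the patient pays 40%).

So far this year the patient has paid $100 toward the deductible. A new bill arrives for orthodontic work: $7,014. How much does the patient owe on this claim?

$100 of the $4,750 deductible is already met, leaving $4,650.
The remaining $2,364 (= $7,014 − $4,650) moves to coinsurance.
Coinsurance: $2,364 × 40% = $945.60.
That puts the patient's cost at $4,650 + $945.60 = $5,595.60.

$5,595.60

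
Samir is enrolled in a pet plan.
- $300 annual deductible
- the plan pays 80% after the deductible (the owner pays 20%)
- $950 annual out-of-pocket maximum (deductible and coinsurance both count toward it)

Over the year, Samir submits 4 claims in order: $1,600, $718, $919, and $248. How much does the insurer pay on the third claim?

Claim 1 ($1,600): deductible takes $300, $1,300 remains; 20% of $1,300 = $260. Owner pays $560; OOP now $560. Plan pays $1,600 − $560 = $1,040.
Claim 2 ($718): deductible met; 20% of $718 = $143.60. Cost to owner: $143.60. OOP to date $703.60. Plan pays $718 − $143.60 = $574.40.
Claim 3 ($919): 20% coinsurance on $919 = $183.80. Cost to owner: $183.80. OOP to date $887.40. Plan pays $919 − $183.80 = $735.20.

$735.20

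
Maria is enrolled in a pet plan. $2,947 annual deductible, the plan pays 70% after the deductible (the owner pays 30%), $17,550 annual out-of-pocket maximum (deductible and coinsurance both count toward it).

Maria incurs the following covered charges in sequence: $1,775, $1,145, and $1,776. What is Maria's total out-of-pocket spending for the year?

#1 ($1,775): entire amount goes to the deductible. Cost to owner: $1,775. OOP to date $1,775.
#2 ($1,145): entire amount goes to the deductible. Cost to owner: $1,145. OOP to date $2,920.
#3 ($1,776): $27 to deductible, leaving $1,749; coinsurance $1,749 × 30% = $524.70. Owner owes $551.70 (running OOP $3,471.70).
Total paid by the owner: $1,775 + $1,145 + $551.70 = $3,471.70.

$3,471.70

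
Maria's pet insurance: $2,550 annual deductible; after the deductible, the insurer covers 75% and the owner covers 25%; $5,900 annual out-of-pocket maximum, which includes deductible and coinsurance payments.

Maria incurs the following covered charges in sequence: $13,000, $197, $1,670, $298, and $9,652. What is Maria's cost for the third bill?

Claim 1 — $13,000: deductible takes $2,550, $10,450 remains; coinsurance $10,450 × 25% = $2,612.50. Cost to owner: $5,162.50. OOP to date $5,162.50.
Claim 2 — $197: 25% coinsurance on $197 = $49.25. Owner owes $49.25 (running OOP $5,211.75).
Claim 3 — $1,670: 25% coinsurance on $1,670 = $417.50. Owner pays $417.50; OOP now $5,629.25.

$417.50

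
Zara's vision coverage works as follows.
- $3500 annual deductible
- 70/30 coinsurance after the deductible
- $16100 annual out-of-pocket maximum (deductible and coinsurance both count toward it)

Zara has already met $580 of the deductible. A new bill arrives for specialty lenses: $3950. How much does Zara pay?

$3229

Deductible still to meet: $3500 − $580 = $2920.
The remaining $1030 (= $3950 − $2920) moves to coinsurance.
Member's 30% share of $1030 is $309.
Member responsibility before any cap: $2920 + $309 = $3229.
Year-to-date out-of-pocket becomes $580 + $3229 = $3809, still under the $16100 maximum, so no cap applies.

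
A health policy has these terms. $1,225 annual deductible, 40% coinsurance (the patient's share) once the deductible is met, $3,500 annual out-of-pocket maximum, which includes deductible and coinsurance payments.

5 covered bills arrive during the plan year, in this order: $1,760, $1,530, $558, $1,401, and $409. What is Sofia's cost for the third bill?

Claim 1 ($1,760): deductible takes $1,225, $535 remains; coinsurance $535 × 40% = $214. Patient pays $1,439; OOP now $1,439.
Claim 2 ($1,530): deductible met; 40% of $1,530 = $612. Patient pays $612; OOP now $2,051.
Claim 3 ($558): deductible already satisfied, so patient's share is 40% × $558 = $223.20. Patient pays $223.20; OOP now $2,274.20.

$223.20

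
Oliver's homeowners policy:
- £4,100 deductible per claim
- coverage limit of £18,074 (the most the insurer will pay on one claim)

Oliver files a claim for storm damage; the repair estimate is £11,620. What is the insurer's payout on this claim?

After the deductible, £11,620 − £4,100 = £7,520 remains.
£7,520 ≤ £18,074, so the limit doesn't bind; insurer pays £7,520.

£7,520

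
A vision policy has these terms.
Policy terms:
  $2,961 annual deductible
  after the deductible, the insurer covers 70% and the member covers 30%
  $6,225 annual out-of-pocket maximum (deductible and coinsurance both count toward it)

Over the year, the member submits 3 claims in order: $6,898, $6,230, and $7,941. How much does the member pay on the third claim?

$213.90

#1 ($6,898): deductible takes $2,961, $3,937 remains; coinsurance $3,937 × 30% = $1,181.10. Member pays $4,142.10; OOP now $4,142.10.
#2 ($6,230): 30% coinsurance on $6,230 = $1,869. Cost to member: $1,869. OOP to date $6,011.10.
#3 ($7,941): deductible already satisfied, so member's share is 30% × $7,941 = $2,382.30. That would push OOP to $8,393.40, over the $6,225 cap, so member pays $6,225 − $6,011.10 = $213.90.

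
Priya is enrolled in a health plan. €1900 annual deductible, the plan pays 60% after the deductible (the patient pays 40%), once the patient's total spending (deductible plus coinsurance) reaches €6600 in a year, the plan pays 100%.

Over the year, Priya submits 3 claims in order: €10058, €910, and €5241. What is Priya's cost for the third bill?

Claim 1 (€10058): €1900 to deductible, leaving €8158; 40% of €8158 = €3263.20. Patient pays €5163.20; OOP now €5163.20.
Claim 2 (€910): deductible already satisfied, so patient's share is 40% × €910 = €364. Patient owes €364 (running OOP €5527.20).
Claim 3 (€5241): deductible already satisfied, so patient's share is 40% × €5241 = €2096.40. That would push OOP to €7623.60, over the €6600 cap, so patient pays €6600 − €5527.20 = €1072.80.

€1072.80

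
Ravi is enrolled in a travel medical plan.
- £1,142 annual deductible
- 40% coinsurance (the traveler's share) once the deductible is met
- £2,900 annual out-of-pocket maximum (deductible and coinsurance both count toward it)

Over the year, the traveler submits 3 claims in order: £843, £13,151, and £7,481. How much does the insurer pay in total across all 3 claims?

Claim 1 — £843: all of it applies to the deductible. Traveler owes £843 (running OOP £843). Plan pays £843 − £843 = £0.
Claim 2 — £13,151: deductible takes £299, £12,852 remains; 40% of £12,852 = £5,140.80. Claim cost before the cap: £299 + £5,140.80 = £5,439.80. Adding that to £843 gives £6,282.80, past the £2,900 cap; traveler pays only £2,900 − £843 = £2,057. Plan pays £13,151 − £2,057 = £11,094.
Claim 3 — £7,481: deductible already satisfied, so traveler's share is 40% × £7,481 = £2,992.40. Adding that to £2,900 gives £5,892.40, past the £2,900 cap; traveler pays only £2,900 − £2,900 = £0. Plan pays £7,481 − £0 = £7,481.
Insurer total = bills − traveler's total = £21,475 − £2,900 = £18,575.

£18,575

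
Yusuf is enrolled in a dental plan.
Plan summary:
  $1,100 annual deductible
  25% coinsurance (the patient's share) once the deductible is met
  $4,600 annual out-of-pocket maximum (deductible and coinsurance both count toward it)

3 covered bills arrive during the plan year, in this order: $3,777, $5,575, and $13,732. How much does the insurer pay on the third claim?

$12,295

Claim 1 ($3,777): $1,100 finishes the deductible; $2,677 goes to coinsurance; coinsurance $2,677 × 25% = $669.25. Patient owes $1,769.25 (running OOP $1,769.25). Insurer: $3,777 − $1,769.25 = $2,007.75.
Claim 2 ($5,575): deductible already satisfied, so patient's share is 25% × $5,575 = $1,393.75. Patient pays $1,393.75; OOP now $3,163. Insurer: $5,575 − $1,393.75 = $4,181.25.
Claim 3 ($13,732): deductible met; 25% of $13,732 = $3,433. Adding that to $3,163 gives $6,596, past the $4,600 cap; patient pays only $4,600 − $3,163 = $1,437. Plan pays $13,732 − $1,437 = $12,295.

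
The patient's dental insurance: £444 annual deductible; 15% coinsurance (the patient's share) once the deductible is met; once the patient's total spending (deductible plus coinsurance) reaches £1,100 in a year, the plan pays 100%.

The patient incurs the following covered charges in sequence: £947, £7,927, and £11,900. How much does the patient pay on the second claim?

#1 (£947): deductible takes £444, £503 remains; coinsurance £503 × 15% = £75.45. Patient pays £519.45; OOP now £519.45.
#2 (£7,927): deductible met; 15% of £7,927 = £1,189.05. Adding that to £519.45 gives £1,708.50, past the £1,100 cap; patient pays only £1,100 − £519.45 = £580.55.

£580.55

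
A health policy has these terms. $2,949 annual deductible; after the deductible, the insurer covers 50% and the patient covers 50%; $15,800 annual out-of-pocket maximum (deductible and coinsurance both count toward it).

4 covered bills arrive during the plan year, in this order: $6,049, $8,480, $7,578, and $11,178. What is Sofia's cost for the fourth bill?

$3,272

Bill 1, $6,049: $2,949 to deductible, leaving $3,100; patient's 50% is $1,550. Patient owes $4,499 (running OOP $4,499).
Bill 2, $8,480: deductible met; 50% of $8,480 = $4,240. Cost to patient: $4,240. OOP to date $8,739.
Bill 3, $7,578: deductible met; 50% of $7,578 = $3,789. Patient pays $3,789; OOP now $12,528.
Bill 4, $11,178: deductible met; 50% of $11,178 = $5,589. Adding that to $12,528 gives $18,117, past the $15,800 cap; patient pays only $15,800 − $12,528 = $3,272.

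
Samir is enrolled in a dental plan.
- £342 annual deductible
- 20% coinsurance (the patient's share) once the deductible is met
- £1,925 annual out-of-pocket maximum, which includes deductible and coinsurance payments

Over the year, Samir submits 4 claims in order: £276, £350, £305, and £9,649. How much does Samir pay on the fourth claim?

Bill 1, £276: all of it applies to the deductible. Patient owes £276 (running OOP £276).
Bill 2, £350: deductible takes £66, £284 remains; 20% of £284 = £56.80. Patient pays £122.80; OOP now £398.80.
Bill 3, £305: deductible met; 20% of £305 = £61. Patient owes £61 (running OOP £459.80).
Bill 4, £9,649: 20% coinsurance on £9,649 = £1,929.80. That would push OOP to £2,389.60, over the £1,925 cap, so patient pays £1,925 − £459.80 = £1,465.20.

£1,465.20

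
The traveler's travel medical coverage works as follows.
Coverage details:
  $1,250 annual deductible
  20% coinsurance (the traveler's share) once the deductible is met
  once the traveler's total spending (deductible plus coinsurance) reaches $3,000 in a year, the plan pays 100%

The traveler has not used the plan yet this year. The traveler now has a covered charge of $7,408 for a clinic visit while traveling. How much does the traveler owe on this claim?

$2,481.60

The full $1,250 deductible is still open; $1,250 of this bill applies to it.
After the $1,250 deductible portion, $7,408 − $1,250 = $6,158 is subject to coinsurance.
Traveler's 20% share of $6,158 is $1,231.60.
Traveler responsibility before any cap: $1,250 + $1,231.60 = $2,481.60.
Total out-of-pocket so far would be $0 + $2,481.60 = $2,481.60, below the $3,000 cap — no reduction.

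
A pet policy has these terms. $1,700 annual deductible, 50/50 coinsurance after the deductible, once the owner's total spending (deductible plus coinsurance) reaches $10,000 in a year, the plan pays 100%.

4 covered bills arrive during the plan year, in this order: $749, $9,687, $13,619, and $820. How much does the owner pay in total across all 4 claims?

$10,000

Claim 1 ($749): entire amount goes to the deductible. Owner owes $749 (running OOP $749).
Claim 2 ($9,687): deductible takes $951, $8,736 remains; 50% of $8,736 = $4,368. Owner owes $5,319 (running OOP $6,068).
Claim 3 ($13,619): deductible met; 50% of $13,619 = $6,809.50. OOP would hit $12,877.50 > $10,000, so the cap limits the owner to $10,000 − $6,068 = $3,932.
Claim 4 ($820): deductible already satisfied, so owner's share is 50% × $820 = $410. Adding that to $10,000 gives $10,410, past the $10,000 cap; owner pays only $10,000 − $10,000 = $0.
Summing the owner's payments: $749 + $5,319 + $3,932 + $0 = $10,000.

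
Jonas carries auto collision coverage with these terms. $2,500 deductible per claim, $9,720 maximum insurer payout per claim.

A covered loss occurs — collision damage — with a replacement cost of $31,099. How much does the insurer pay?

$9,720

Less the $2,500 deductible: $31,099 − $2,500 = $28,599.
Since $28,599 > $9,720, the payout is capped at $9,720.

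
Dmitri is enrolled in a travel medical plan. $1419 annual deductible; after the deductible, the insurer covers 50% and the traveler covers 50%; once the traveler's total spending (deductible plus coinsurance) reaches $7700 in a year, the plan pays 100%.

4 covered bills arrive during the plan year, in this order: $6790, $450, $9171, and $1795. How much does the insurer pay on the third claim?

$5800.50

Claim 1 — $6790: $1419 finishes the deductible; $5371 goes to coinsurance; traveler's 50% is $2685.50. Traveler owes $4104.50 (running OOP $4104.50). Insurer: $6790 − $4104.50 = $2685.50.
Claim 2 — $450: deductible already satisfied, so traveler's share is 50% × $450 = $225. Traveler pays $225; OOP now $4329.50. Insurer: $450 − $225 = $225.
Claim 3 — $9171: deductible met; 50% of $9171 = $4585.50. OOP would hit $8915 > $7700, so the cap limits the traveler to $7700 − $4329.50 = $3370.50. Insurer: $9171 − $3370.50 = $5800.50.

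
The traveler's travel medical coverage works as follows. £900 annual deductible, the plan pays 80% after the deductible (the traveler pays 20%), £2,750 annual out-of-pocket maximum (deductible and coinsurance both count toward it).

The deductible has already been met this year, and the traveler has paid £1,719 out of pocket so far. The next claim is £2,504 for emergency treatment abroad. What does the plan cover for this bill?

£2,003.20

The deductible is already satisfied, so the full bill goes to coinsurance.
Traveler's 20% share of £2,504 is £500.80.
Cumulative spending £1,719 + £500.80 = £2,219.80 stays under the £2,750 maximum.
The insurer covers the remainder: £2,504 − £500.80 = £2,003.20.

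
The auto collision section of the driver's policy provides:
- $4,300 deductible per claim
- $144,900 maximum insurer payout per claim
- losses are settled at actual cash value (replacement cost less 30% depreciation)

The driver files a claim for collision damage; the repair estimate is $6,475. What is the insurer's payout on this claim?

$232.50

At 30% depreciation, ACV = $6,475 − $1,942.50 = $4,532.50.
After the deductible, $4,532.50 − $4,300 = $232.50 remains.
$232.50 ≤ $144,900, so the limit doesn't bind; insurer pays $232.50.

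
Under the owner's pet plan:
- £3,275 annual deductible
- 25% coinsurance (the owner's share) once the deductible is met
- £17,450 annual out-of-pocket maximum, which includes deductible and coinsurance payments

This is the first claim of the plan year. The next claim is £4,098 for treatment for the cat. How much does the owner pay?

£3,480.75

The full £3,275 deductible is still open; £3,275 of this bill applies to it.
That leaves £4,098 − £3,275 = £823 for coinsurance.
Coinsurance: £823 × 25% = £205.75.
Owner responsibility before any cap: £3,275 + £205.75 = £3,480.75.
Total out-of-pocket so far would be £0 + £3,480.75 = £3,480.75, below the £17,450 cap — no reduction.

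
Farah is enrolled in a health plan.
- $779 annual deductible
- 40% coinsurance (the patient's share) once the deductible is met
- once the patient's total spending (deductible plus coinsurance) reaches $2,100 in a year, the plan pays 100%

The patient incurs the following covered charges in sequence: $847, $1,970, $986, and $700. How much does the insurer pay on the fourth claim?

$588.60

Claim 1 ($847): $779 finishes the deductible; $68 goes to coinsurance; coinsurance $68 × 40% = $27.20. Patient pays $806.20; OOP now $806.20. Insurer: $847 − $806.20 = $40.80.
Claim 2 ($1,970): 40% coinsurance on $1,970 = $788. Patient owes $788 (running OOP $1,594.20). Insurer: $1,970 − $788 = $1,182.
Claim 3 ($986): deductible already satisfied, so patient's share is 40% × $986 = $394.40. Patient owes $394.40 (running OOP $1,988.60). Insurer: $986 − $394.40 = $591.60.
Claim 4 ($700): deductible already satisfied, so patient's share is 40% × $700 = $280. That would push OOP to $2,268.60, over the $2,100 cap, so patient pays $2,100 − $1,988.60 = $111.40. Insurer: $700 − $111.40 = $588.60.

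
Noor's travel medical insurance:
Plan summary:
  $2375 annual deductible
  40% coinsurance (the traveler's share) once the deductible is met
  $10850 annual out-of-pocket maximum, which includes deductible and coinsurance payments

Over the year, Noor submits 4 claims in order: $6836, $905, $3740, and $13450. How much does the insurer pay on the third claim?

Bill 1, $6836: deductible takes $2375, $4461 remains; 40% of $4461 = $1784.40. Cost to traveler: $4159.40. OOP to date $4159.40. Plan pays $6836 − $4159.40 = $2676.60.
Bill 2, $905: deductible already satisfied, so traveler's share is 40% × $905 = $362. Traveler owes $362 (running OOP $4521.40). Insurer: $905 − $362 = $543.
Bill 3, $3740: 40% coinsurance on $3740 = $1496. Cost to traveler: $1496. OOP to date $6017.40. Plan pays $3740 − $1496 = $2244.

$2244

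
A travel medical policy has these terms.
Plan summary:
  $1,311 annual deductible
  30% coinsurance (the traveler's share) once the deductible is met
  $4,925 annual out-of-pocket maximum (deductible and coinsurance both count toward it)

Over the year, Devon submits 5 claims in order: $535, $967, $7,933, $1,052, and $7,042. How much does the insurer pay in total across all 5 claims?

$12,604

Bill 1, $535: all of it applies to the deductible. Cost to traveler: $535. OOP to date $535. Plan pays $535 − $535 = $0.
Bill 2, $967: deductible takes $776, $191 remains; coinsurance $191 × 30% = $57.30. Traveler owes $833.30 (running OOP $1,368.30). Insurer: $967 − $833.30 = $133.70.
Bill 3, $7,933: deductible met; 30% of $7,933 = $2,379.90. Traveler pays $2,379.90; OOP now $3,748.20. Plan pays $7,933 − $2,379.90 = $5,553.10.
Bill 4, $1,052: deductible met; 30% of $1,052 = $315.60. Cost to traveler: $315.60. OOP to date $4,063.80. Plan pays $1,052 − $315.60 = $736.40.
Bill 5, $7,042: 30% coinsurance on $7,042 = $2,112.60. OOP would hit $6,176.40 > $4,925, so the cap limits the traveler to $4,925 − $4,063.80 = $861.20. Insurer: $7,042 − $861.20 = $6,180.80.
Insurer total: $0 + $133.70 + $5,553.10 + $736.40 + $6,180.80 = $12,604.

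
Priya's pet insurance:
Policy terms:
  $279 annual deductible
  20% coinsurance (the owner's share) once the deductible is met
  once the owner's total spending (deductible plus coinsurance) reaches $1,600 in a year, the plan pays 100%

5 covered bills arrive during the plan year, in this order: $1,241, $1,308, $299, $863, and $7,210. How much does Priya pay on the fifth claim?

Claim 1 ($1,241): $279 finishes the deductible; $962 goes to coinsurance; owner's 20% is $192.40. Cost to owner: $471.40. OOP to date $471.40.
Claim 2 ($1,308): deductible already satisfied, so owner's share is 20% × $1,308 = $261.60. Owner pays $261.60; OOP now $733.
Claim 3 ($299): 20% coinsurance on $299 = $59.80. Cost to owner: $59.80. OOP to date $792.80.
Claim 4 ($863): deductible already satisfied, so owner's share is 20% × $863 = $172.60. Owner pays $172.60; OOP now $965.40.
Claim 5 ($7,210): 20% coinsurance on $7,210 = $1,442. That would push OOP to $2,407.40, over the $1,600 cap, so owner pays $1,600 − $965.40 = $634.60.

$634.60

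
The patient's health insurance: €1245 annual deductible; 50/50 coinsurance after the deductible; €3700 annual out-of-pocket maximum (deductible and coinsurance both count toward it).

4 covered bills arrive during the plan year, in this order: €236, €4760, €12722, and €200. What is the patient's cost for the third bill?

Claim 1 (€236): all of it applies to the deductible. Patient pays €236; OOP now €236.
Claim 2 (€4760): deductible takes €1009, €3751 remains; coinsurance €3751 × 50% = €1875.50. Patient pays €2884.50; OOP now €3120.50.
Claim 3 (€12722): deductible met; 50% of €12722 = €6361. OOP would hit €9481.50 > €3700, so the cap limits the patient to €3700 − €3120.50 = €579.50.

€579.50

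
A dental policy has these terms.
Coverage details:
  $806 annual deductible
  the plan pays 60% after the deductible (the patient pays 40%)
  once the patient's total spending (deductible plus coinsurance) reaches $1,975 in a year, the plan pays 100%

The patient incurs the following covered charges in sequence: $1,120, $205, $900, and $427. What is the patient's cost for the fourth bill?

$170.80

#1 ($1,120): deductible takes $806, $314 remains; 40% of $314 = $125.60. Patient pays $931.60; OOP now $931.60.
#2 ($205): deductible met; 40% of $205 = $82. Cost to patient: $82. OOP to date $1,013.60.
#3 ($900): deductible met; 40% of $900 = $360. Patient owes $360 (running OOP $1,373.60).
#4 ($427): 40% coinsurance on $427 = $170.80. Patient pays $170.80; OOP now $1,544.40.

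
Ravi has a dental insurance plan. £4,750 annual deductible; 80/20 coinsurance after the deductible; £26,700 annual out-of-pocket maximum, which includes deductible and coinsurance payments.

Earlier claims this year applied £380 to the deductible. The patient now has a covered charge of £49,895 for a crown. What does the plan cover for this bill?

Deductible still to meet: £4,750 − £380 = £4,370.
After the £4,370 deductible portion, £49,895 − £4,370 = £45,525 is subject to coinsurance.
Patient's 20% share of £45,525 is £9,105.
So the patient owes £4,370 + £9,105 = £13,475 before any cap.
Cumulative spending £380 + £13,475 = £13,855 stays under the £26,700 maximum.
Insurer pays the balance: £49,895 − £13,475 = £36,420.

£36,420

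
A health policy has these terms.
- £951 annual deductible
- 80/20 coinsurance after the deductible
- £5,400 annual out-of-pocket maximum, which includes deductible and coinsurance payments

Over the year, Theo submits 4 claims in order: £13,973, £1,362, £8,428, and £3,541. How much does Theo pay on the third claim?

£1,572.20

#1 (£13,973): deductible takes £951, £13,022 remains; coinsurance £13,022 × 20% = £2,604.40. Patient pays £3,555.40; OOP now £3,555.40.
#2 (£1,362): deductible met; 20% of £1,362 = £272.40. Cost to patient: £272.40. OOP to date £3,827.80.
#3 (£8,428): 20% coinsurance on £8,428 = £1,685.60. Adding that to £3,827.80 gives £5,513.40, past the £5,400 cap; patient pays only £5,400 − £3,827.80 = £1,572.20.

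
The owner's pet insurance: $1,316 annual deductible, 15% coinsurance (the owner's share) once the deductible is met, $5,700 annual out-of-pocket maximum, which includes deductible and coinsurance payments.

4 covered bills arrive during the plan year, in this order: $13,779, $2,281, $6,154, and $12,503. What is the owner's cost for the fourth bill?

$1,249.30

Bill 1, $13,779: $1,316 finishes the deductible; $12,463 goes to coinsurance; coinsurance $12,463 × 15% = $1,869.45. Owner pays $3,185.45; OOP now $3,185.45.
Bill 2, $2,281: 15% coinsurance on $2,281 = $342.15. Owner owes $342.15 (running OOP $3,527.60).
Bill 3, $6,154: deductible already satisfied, so owner's share is 15% × $6,154 = $923.10. Cost to owner: $923.10. OOP to date $4,450.70.
Bill 4, $12,503: deductible already satisfied, so owner's share is 15% × $12,503 = $1,875.45. That would push OOP to $6,326.15, over the $5,700 cap, so owner pays $5,700 − $4,450.70 = $1,249.30.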